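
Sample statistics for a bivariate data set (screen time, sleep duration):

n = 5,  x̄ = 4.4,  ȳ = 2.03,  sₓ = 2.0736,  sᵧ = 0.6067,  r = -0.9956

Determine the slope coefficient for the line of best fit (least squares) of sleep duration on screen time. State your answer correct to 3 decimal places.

b = r · sᵧ/sₓ = -0.9956 · 0.6067/2.0736 = -0.291296

-0.291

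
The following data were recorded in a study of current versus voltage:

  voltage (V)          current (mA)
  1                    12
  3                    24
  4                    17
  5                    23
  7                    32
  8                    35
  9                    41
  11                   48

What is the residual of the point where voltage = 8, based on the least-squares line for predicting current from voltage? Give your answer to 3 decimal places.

n = 8, Σx = 48, Σy = 232, Σxy = 1668, Σx² = 366
Sxx = Σx² − (Σx)²/n = 366 − 288 = 78
Sxy = Σxy − (Σx)(Σy)/n = 1668 − 1392 = 276
b = Sxy/Sxx = 276/78 = 3.538462
a = ȳ − b·x̄ = 29 − 3.538462·6 = 7.769231
ŷ(8) = 7.769231 + 3.538462·8 = 36.076923
residual = y − ŷ = 35 − 36.076923 = -1.076923

-1.077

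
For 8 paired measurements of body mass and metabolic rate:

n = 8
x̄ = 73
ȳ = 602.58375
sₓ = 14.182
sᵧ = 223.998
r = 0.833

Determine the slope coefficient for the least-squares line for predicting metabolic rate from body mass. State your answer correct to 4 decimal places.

b = r · sᵧ/sₓ = 0.833 · 223.998/14.182 = 13.156842

13.1568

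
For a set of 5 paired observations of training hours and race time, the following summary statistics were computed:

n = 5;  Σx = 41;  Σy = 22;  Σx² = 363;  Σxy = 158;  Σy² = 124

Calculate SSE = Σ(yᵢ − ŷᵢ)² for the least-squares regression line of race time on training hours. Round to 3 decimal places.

Sxx = Σx² − (Σx)²/n = 363 − 336.2 = 26.8
Sxy = Σxy − (Σx)(Σy)/n = 158 − 180.4 = -22.4
Syy = Σy² − (Σy)²/n = 124 − 96.8 = 27.2
b = Sxy/Sxx = -22.4/26.8 = -0.835821
SSE = Syy − b·Sxy = 27.2 − (-0.835821)·(-22.4) = 8.477612

8.478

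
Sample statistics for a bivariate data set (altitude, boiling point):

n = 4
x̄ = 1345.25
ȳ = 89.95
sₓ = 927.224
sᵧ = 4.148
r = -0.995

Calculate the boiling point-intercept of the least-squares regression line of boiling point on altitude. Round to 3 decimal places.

b = r · sᵧ/sₓ = -0.995 · 4.148/927.224 = -0.004451
a = ȳ − b·x̄ = 89.95 − (-0.004451)·1345.25 = 95.937978

95.938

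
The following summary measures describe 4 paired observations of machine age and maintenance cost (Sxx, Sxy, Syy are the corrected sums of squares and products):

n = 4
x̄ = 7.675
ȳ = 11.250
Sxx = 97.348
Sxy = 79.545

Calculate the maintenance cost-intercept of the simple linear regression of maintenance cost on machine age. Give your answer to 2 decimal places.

4.98

b = Sxy/Sxx = 79.545/97.348 = 0.817120
a = ȳ − b·x̄ = 11.25 − 0.817120·7.675 = 4.978604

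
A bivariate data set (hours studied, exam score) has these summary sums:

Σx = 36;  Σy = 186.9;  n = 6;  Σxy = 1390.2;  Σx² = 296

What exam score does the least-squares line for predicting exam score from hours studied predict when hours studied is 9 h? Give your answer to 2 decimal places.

Sxx = Σx² − (Σx)²/n = 296 − 216 = 80
Sxy = Σxy − (Σx)(Σy)/n = 1390.2 − 1121.4 = 268.8
b = Sxy/Sxx = 268.8/80 = 3.36
a = ȳ − b·x̄ = 31.15 − 3.36·6 = 10.99
ŷ(9) = a + b·9 = 10.99 + 3.36·9 = 41.23

41.23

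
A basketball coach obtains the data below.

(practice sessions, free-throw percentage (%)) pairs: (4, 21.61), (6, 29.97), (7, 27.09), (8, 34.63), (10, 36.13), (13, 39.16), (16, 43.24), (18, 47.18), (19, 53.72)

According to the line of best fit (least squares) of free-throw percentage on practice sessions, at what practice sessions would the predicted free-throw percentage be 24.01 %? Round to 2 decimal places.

3.96

n = 9, Σx = 101, Σy = 332.73, Σxy = 4165.07, Σx² = 1375
Sxx = Σx² − (Σx)²/n = 1375 − 1133.444444 = 241.555556
Sxy = Σxy − (Σx)(Σy)/n = 4165.07 − 3733.97 = 431.1
b = Sxy/Sxx = 431.1/241.555556 = 1.784683
a = ȳ − b·x̄ = 36.97 − 1.784683·11.222222 = 16.941895
Set a + b·x = 24.01: x = (24.01 − 16.941895) / 1.784683 = 3.960427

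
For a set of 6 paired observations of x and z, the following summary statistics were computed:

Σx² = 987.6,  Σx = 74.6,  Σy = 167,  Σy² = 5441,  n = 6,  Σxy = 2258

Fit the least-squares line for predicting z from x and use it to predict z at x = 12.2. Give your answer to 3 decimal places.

27.128

Sxx = Σx² − (Σx)²/n = 987.6 − 927.526667 = 60.073333
Sxy = Σxy − (Σx)(Σy)/n = 2258 − 2076.366667 = 181.633333
b = Sxy/Sxx = 181.633333/60.073333 = 3.023527
a = ȳ − b·x̄ = 27.833333 − 3.023527·12.433333 = -9.759183
ŷ(12.2) = a + b·12.2 = -9.759183 + 3.023527·12.2 = 27.127844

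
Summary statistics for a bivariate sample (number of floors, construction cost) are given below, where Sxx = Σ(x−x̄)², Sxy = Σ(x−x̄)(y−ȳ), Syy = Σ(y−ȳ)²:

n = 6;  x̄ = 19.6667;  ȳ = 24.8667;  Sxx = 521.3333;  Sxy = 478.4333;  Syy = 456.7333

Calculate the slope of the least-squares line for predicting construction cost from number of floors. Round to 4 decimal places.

b = Sxy/Sxx = 478.4333/521.3333 = 0.917711

0.9177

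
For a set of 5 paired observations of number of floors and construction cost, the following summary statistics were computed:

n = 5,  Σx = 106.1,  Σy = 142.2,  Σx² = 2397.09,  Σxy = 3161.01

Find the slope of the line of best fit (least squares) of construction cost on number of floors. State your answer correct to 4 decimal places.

Sxx = Σx² − (Σx)²/n = 2397.09 − 2251.442 = 145.648
Sxy = Σxy − (Σx)(Σy)/n = 3161.01 − 3017.484 = 143.526
b = Sxy/Sxx = 143.526/145.648 = 0.985431

0.9854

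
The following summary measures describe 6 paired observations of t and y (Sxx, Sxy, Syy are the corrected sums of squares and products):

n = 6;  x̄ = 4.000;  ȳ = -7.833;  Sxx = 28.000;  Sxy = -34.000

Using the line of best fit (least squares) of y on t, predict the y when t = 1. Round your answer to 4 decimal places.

-4.1901

b = Sxy/Sxx = -34/28 = -1.214286
a = ȳ − b·x̄ = -7.833 − (-1.214286)·4 = -2.975857
ŷ(1) = a + b·1 = -2.975857 + (-1.214286)·1 = -4.190143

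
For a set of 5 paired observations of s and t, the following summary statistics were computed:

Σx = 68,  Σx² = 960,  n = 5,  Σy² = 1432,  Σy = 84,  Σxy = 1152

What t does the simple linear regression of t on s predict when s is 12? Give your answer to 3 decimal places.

16.364

Sxx = Σx² − (Σx)²/n = 960 − 924.8 = 35.2
Sxy = Σxy − (Σx)(Σy)/n = 1152 − 1142.4 = 9.6
b = Sxy/Sxx = 9.6/35.2 = 0.272727
a = ȳ − b·x̄ = 16.8 − 0.272727·13.6 = 13.090909
ŷ(12) = a + b·12 = 13.090909 + 0.272727·12 = 16.363636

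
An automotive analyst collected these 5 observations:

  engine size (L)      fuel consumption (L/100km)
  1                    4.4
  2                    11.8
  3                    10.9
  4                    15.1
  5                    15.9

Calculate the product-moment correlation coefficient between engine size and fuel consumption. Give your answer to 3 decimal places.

n = 5, Σx = 15, Σy = 58.1, Σxy = 200.6, Σx² = 55, Σy² = 758.23
Sxx = Σx² − (Σx)²/n = 55 − 45 = 10
Sxy = Σxy − (Σx)(Σy)/n = 200.6 − 174.3 = 26.3
Syy = Σy² − (Σy)²/n = 758.23 − 675.122 = 83.108
r = Sxy/√(Sxx·Syy) = 26.3/√(831.08) = 26.3/28.828458 = 0.912293

0.912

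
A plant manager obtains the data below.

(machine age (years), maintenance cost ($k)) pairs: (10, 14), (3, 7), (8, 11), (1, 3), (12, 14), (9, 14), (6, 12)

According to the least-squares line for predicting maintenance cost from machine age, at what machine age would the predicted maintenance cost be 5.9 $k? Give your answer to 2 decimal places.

2.24

n = 7, Σx = 49, Σy = 75, Σxy = 618, Σx² = 435
Sxx = Σx² − (Σx)²/n = 435 − 343 = 92
Sxy = Σxy − (Σx)(Σy)/n = 618 − 525 = 93
b = Sxy/Sxx = 93/92 = 1.010870
a = ȳ − b·x̄ = 10.714286 − 1.010870·7 = 3.638199
Set a + b·x = 5.9: x = (5.9 − 3.638199) / 1.010870 = 2.237481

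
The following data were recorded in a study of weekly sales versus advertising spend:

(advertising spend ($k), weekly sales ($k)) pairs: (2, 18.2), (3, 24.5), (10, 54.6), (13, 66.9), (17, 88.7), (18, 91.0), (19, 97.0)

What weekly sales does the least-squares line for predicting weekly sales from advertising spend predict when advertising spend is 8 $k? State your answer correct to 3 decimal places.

n = 7, Σx = 82, Σy = 440.9, Σxy = 6514.5, Σx² = 1256
Sxx = Σx² − (Σx)²/n = 1256 − 960.571429 = 295.428571
Sxy = Σxy − (Σx)(Σy)/n = 6514.5 − 5164.828571 = 1349.671429
b = Sxy/Sxx = 1349.671429/295.428571 = 4.568520
a = ȳ − b·x̄ = 62.985714 − 4.568520·11.714286 = 9.468762
ŷ(8) = a + b·8 = 9.468762 + 4.568520·8 = 46.016925

46.017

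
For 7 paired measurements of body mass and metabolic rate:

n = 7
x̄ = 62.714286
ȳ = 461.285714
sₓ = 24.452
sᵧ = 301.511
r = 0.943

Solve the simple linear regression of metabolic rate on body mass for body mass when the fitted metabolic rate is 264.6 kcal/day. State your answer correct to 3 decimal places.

b = r · sᵧ/sₓ = 0.943 · 301.511/24.452 = 11.627878
a = ȳ − b·x̄ = 461.285714 − 11.627878·62.714286 = -267.948353
Set a + b·x = 264.6: x = (264.6 − (-267.948353)) / 11.627878 = 45.799272

45.799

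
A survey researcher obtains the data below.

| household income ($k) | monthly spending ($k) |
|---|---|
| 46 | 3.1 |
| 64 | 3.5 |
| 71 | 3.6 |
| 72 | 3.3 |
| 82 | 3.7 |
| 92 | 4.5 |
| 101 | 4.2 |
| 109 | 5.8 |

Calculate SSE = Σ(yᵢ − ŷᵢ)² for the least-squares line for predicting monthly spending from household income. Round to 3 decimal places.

n = 8, Σx = 637, Σy = 31.7, Σxy = 2633.6, Σx² = 53707, Σy² = 130.93
Sxx = Σx² − (Σx)²/n = 53707 − 50721.125 = 2985.875
Sxy = Σxy − (Σx)(Σy)/n = 2633.6 − 2524.1125 = 109.4875
Syy = Σy² − (Σy)²/n = 130.93 − 125.61125 = 5.31875
b = Sxy/Sxx = 109.4875/2985.875 = 0.036668
SSE = Syy − b·Sxy = 5.31875 − 0.036668·109.4875 = 1.304010

1.304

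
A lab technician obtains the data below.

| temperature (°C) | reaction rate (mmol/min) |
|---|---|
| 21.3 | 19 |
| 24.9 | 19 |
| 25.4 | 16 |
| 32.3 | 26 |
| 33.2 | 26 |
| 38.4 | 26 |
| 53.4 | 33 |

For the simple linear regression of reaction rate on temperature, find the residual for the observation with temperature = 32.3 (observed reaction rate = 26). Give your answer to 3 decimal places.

n = 7, Σx = 228.9, Σy = 165, Σxy = 5747.8, Σx² = 8190.51
Sxx = Σx² − (Σx)²/n = 8190.51 − 7485.03 = 705.48
Sxy = Σxy − (Σx)(Σy)/n = 5747.8 − 5395.5 = 352.3
b = Sxy/Sxx = 352.3/705.48 = 0.499376
a = ȳ − b·x̄ = 23.571429 − 0.499376·32.7 = 7.241823
ŷ(32.3) = 7.241823 + 0.499376·32.3 = 23.371678
residual = y − ŷ = 26 − 23.371678 = 2.628322

2.628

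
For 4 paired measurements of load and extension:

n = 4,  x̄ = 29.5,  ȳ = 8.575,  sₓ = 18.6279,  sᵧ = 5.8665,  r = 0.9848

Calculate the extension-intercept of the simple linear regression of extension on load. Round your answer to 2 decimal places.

-0.57

b = r · sᵧ/sₓ = 0.9848 · 5.8665/18.6279 = 0.310144
a = ȳ − b·x̄ = 8.575 − 0.310144·29.5 = -0.574244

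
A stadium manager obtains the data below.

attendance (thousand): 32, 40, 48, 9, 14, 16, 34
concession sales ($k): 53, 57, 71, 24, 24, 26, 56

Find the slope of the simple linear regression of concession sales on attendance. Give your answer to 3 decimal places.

1.298

n = 7, Σx = 193, Σy = 311, Σxy = 10256, Σx² = 6617
Sxx = Σx² − (Σx)²/n = 6617 − 5321.285714 = 1295.714286
Sxy = Σxy − (Σx)(Σy)/n = 10256 − 8574.714286 = 1681.285714
b = Sxy/Sxx = 1681.285714/1295.714286 = 1.297574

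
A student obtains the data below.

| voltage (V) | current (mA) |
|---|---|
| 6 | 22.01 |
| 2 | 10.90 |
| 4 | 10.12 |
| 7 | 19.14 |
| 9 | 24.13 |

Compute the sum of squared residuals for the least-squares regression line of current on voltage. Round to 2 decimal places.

n = 5, Σx = 28, Σy = 86.3, Σxy = 545.49, Σx² = 186, Σy² = 1654.261
Sxx = Σx² − (Σx)²/n = 186 − 156.8 = 29.2
Sxy = Σxy − (Σx)(Σy)/n = 545.49 − 483.28 = 62.21
Syy = Σy² − (Σy)²/n = 1654.261 − 1489.538 = 164.723
b = Sxy/Sxx = 62.21/29.2 = 2.130479
SSE = Syy − b·Sxy = 164.723 − 2.130479·62.21 = 32.185873

32.19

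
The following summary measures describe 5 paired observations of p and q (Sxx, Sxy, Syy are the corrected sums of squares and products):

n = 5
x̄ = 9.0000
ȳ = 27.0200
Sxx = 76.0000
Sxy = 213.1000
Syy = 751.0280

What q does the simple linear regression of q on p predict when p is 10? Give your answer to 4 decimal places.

29.8239

b = Sxy/Sxx = 213.1/76 = 2.803947
a = ȳ − b·x̄ = 27.02 − 2.803947·9 = 1.784474
ŷ(10) = a + b·10 = 1.784474 + 2.803947·10 = 29.823947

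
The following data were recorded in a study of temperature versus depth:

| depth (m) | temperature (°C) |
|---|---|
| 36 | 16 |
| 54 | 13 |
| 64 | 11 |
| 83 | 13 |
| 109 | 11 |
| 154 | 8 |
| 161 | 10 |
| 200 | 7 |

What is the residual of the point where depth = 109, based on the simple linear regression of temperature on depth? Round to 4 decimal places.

n = 8, Σx = 861, Σy = 89, Σxy = 8502, Σx² = 116715
Sxx = Σx² − (Σx)²/n = 116715 − 92665.125 = 24049.875
Sxy = Σxy − (Σx)(Σy)/n = 8502 − 9578.625 = -1076.625
b = Sxy/Sxx = -1076.625/24049.875 = -0.044766
a = ȳ − b·x̄ = 11.125 − (-0.044766)·107.625 = 15.942978
ŷ(109) = 15.942978 + (-0.044766)·109 = 11.063446
residual = y − ŷ = 11 − 11.063446 = -0.063446

-0.0634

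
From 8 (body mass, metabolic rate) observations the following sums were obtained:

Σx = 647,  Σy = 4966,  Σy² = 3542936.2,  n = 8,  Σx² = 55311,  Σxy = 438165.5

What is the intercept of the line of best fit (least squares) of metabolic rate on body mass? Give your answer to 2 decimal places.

-369.31

Sxx = Σx² − (Σx)²/n = 55311 − 52326.125 = 2984.875
Sxy = Σxy − (Σx)(Σy)/n = 438165.5 − 401625.25 = 36540.25
b = Sxy/Sxx = 36540.25/2984.875 = 12.241802
a = ȳ − b·x̄ = 620.75 − 12.241802·80.875 = -369.305771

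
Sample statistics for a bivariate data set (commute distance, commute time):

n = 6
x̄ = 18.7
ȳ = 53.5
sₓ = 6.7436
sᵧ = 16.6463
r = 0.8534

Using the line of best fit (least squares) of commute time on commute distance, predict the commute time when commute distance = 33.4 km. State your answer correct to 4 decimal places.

b = r · sᵧ/sₓ = 0.8534 · 16.6463/6.7436 = 2.106583
a = ȳ − b·x̄ = 53.5 − 2.106583·18.7 = 14.106900
ŷ(33.4) = a + b·33.4 = 14.106900 + 2.106583·33.4 = 84.466769

84.4668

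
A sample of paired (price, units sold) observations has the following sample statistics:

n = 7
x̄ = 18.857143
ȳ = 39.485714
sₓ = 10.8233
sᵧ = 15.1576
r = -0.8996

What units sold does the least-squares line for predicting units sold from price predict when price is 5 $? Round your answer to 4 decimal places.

b = r · sᵧ/sₓ = -0.8996 · 15.1576/10.8233 = -1.259854
a = ȳ − b·x̄ = 39.485714 − (-1.259854)·18.857143 = 63.242960
ŷ(5) = a + b·5 = 63.242960 + (-1.259854)·5 = 56.943690

56.9437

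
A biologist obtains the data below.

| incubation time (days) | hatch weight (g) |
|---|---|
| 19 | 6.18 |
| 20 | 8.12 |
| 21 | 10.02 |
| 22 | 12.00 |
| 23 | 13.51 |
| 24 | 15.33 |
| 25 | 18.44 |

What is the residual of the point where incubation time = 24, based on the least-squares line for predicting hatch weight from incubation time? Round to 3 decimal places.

n = 7, Σx = 154, Σy = 83.6, Σxy = 1893.89, Σx² = 3416
Sxx = Σx² − (Σx)²/n = 3416 − 3388 = 28
Sxy = Σxy − (Σx)(Σy)/n = 1893.89 − 1839.2 = 54.69
b = Sxy/Sxx = 54.69/28 = 1.953214
a = ȳ − b·x̄ = 11.942857 − 1.953214·22 = -31.027857
ŷ(24) = -31.027857 + 1.953214·24 = 15.849286
residual = y − ŷ = 15.33 − 15.849286 = -0.519286

-0.519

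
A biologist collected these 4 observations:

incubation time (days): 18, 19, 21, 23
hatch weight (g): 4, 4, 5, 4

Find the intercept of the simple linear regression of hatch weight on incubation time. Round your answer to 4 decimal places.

n = 4, Σx = 81, Σy = 17, Σxy = 345, Σx² = 1655
Sxx = Σx² − (Σx)²/n = 1655 − 1640.25 = 14.75
Sxy = Σxy − (Σx)(Σy)/n = 345 − 344.25 = 0.75
b = Sxy/Sxx = 0.75/14.75 = 0.050847
a = ȳ − b·x̄ = 4.25 − 0.050847·20.25 = 3.220339

3.2203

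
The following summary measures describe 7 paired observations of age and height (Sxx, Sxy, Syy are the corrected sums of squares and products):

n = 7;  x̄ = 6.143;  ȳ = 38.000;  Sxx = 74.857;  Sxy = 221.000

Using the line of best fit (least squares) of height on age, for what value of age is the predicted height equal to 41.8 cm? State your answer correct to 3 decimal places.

7.430

b = Sxy/Sxx = 221/74.857 = 2.952296
a = ȳ − b·x̄ = 38 − 2.952296·6.143 = 19.864047
Set a + b·x = 41.8: x = (41.8 − 19.864047) / 2.952296 = 7.430134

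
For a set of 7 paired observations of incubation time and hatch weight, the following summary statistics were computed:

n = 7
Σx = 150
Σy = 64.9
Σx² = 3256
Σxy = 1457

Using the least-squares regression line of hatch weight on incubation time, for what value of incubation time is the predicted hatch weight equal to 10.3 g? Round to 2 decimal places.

Sxx = Σx² − (Σx)²/n = 3256 − 3214.285714 = 41.714286
Sxy = Σxy − (Σx)(Σy)/n = 1457 − 1390.714286 = 66.285714
b = Sxy/Sxx = 66.285714/41.714286 = 1.589041
a = ȳ − b·x̄ = 9.271429 − 1.589041·21.428571 = -24.779452
Set a + b·x = 10.3: x = (10.3 − (-24.779452)) / 1.589041 = 22.075862

22.08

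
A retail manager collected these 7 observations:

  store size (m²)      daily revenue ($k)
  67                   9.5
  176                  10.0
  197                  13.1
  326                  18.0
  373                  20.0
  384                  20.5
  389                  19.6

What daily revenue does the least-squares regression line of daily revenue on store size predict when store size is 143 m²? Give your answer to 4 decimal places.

10.9922

n = 7, Σx = 1912, Σy = 110.7, Σxy = 33801.6, Σx² = 618456
Sxx = Σx² − (Σx)²/n = 618456 − 522249.142857 = 96206.857143
Sxy = Σxy − (Σx)(Σy)/n = 33801.6 − 30236.914286 = 3564.685714
b = Sxy/Sxx = 3564.685714/96206.857143 = 0.037052
a = ȳ − b·x̄ = 15.814286 − 0.037052·273.142857 = 5.693714
ŷ(143) = a + b·143 = 5.693714 + 0.037052·143 = 10.992193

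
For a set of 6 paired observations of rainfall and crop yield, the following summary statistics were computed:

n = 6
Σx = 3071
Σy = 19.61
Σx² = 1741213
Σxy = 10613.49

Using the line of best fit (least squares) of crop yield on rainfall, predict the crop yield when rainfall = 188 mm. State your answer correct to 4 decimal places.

Sxx = Σx² − (Σx)²/n = 1741213 − 1571840.166667 = 169372.833333
Sxy = Σxy − (Σx)(Σy)/n = 10613.49 − 10037.051667 = 576.438333
b = Sxy/Sxx = 576.438333/169372.833333 = 0.003403
a = ȳ − b·x̄ = 3.268333 − 0.003403·511.833333 = 1.526375
ŷ(188) = a + b·188 = 1.526375 + 0.003403·188 = 2.166209

2.1662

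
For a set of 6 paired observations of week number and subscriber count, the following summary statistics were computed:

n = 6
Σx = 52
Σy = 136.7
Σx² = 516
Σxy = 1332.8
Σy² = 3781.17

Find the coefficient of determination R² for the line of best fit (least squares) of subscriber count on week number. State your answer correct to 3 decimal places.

0.503

Sxx = Σx² − (Σx)²/n = 516 − 450.666667 = 65.333333
Sxy = Σxy − (Σx)(Σy)/n = 1332.8 − 1184.733333 = 148.066667
Syy = Σy² − (Σy)²/n = 3781.17 − 3114.481667 = 666.688333
R² = Sxy²/(Sxx·Syy) = (148.066667)²/(65.333333·666.688333) = 0.503335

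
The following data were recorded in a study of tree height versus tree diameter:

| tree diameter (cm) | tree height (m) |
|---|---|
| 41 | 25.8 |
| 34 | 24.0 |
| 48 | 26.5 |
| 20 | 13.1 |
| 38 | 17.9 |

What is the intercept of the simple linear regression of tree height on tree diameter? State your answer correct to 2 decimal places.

n = 5, Σx = 181, Σy = 107.3, Σxy = 4088, Σx² = 6985
Sxx = Σx² − (Σx)²/n = 6985 − 6552.2 = 432.8
Sxy = Σxy − (Σx)(Σy)/n = 4088 − 3884.26 = 203.74
b = Sxy/Sxx = 203.74/432.8 = 0.470749
a = ȳ − b·x̄ = 21.46 − 0.470749·36.2 = 4.418900

4.42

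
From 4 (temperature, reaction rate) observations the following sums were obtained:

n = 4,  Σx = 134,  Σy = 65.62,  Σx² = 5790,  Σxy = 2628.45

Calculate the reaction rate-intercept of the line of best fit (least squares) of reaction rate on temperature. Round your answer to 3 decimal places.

Sxx = Σx² − (Σx)²/n = 5790 − 4489 = 1301
Sxy = Σxy − (Σx)(Σy)/n = 2628.45 − 2198.27 = 430.18
b = Sxy/Sxx = 430.18/1301 = 0.330653
a = ȳ − b·x̄ = 16.405 − 0.330653·33.5 = 5.328113

5.328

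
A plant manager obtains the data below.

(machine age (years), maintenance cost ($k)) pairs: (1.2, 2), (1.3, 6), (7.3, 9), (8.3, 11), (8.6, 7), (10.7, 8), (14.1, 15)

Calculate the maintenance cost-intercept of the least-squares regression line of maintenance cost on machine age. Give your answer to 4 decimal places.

2.9039

n = 7, Σx = 51.5, Σy = 58, Σxy = 524.5, Σx² = 512.57
Sxx = Σx² − (Σx)²/n = 512.57 − 378.892857 = 133.677143
Sxy = Σxy − (Σx)(Σy)/n = 524.5 − 426.714286 = 97.785714
b = Sxy/Sxx = 97.785714/133.677143 = 0.731507
a = ȳ − b·x̄ = 8.285714 − 0.731507·7.357143 = 2.903916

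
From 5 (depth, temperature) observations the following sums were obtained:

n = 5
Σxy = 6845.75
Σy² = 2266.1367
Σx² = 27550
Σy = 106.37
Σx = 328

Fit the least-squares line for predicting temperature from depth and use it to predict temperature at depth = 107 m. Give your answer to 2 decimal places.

Sxx = Σx² − (Σx)²/n = 27550 − 21516.8 = 6033.2
Sxy = Σxy − (Σx)(Σy)/n = 6845.75 − 6977.872 = -132.122
b = Sxy/Sxx = -132.122/6033.2 = -0.021899
a = ȳ − b·x̄ = 21.274 − (-0.021899)·65.6 = 22.710585
ŷ(107) = a + b·107 = 22.710585 + (-0.021899)·107 = 20.367375

20.37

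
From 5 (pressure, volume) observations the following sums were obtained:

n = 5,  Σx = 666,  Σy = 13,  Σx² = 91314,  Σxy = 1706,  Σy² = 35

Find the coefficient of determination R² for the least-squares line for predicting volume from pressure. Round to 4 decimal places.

Sxx = Σx² − (Σx)²/n = 91314 − 88711.2 = 2602.8
Sxy = Σxy − (Σx)(Σy)/n = 1706 − 1731.6 = -25.6
Syy = Σy² − (Σy)²/n = 35 − 33.8 = 1.2
R² = Sxy²/(Sxx·Syy) = (-25.6)²/(2602.8·1.2) = 0.209825

0.2098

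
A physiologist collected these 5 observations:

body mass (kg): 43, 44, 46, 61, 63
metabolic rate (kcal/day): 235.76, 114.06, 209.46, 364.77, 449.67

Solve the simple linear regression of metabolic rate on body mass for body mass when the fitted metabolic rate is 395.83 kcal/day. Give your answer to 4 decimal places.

61.0921

n = 5, Σx = 257, Σy = 1373.72, Σxy = 75371.66, Σx² = 13591
Sxx = Σx² − (Σx)²/n = 13591 − 13209.8 = 381.2
Sxy = Σxy − (Σx)(Σy)/n = 75371.66 − 70609.208 = 4762.452
b = Sxy/Sxx = 4762.452/381.2 = 12.493316
a = ȳ − b·x̄ = 274.744 − 12.493316·51.4 = -367.412434
Set a + b·x = 395.83: x = (395.83 − (-367.412434)) / 12.493316 = 61.092063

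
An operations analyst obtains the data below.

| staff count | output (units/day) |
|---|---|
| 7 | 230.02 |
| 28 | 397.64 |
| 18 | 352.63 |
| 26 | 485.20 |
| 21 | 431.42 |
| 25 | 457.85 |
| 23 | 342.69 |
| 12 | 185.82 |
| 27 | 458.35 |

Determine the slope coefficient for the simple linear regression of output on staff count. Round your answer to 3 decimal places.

n = 9, Σx = 187, Σy = 3341.62, Σxy = 74699.83, Σx² = 4301
Sxx = Σx² − (Σx)²/n = 4301 − 3885.444444 = 415.555556
Sxy = Σxy − (Σx)(Σy)/n = 74699.83 − 69431.437778 = 5268.392222
b = Sxy/Sxx = 5268.392222/415.555556 = 12.677949

12.678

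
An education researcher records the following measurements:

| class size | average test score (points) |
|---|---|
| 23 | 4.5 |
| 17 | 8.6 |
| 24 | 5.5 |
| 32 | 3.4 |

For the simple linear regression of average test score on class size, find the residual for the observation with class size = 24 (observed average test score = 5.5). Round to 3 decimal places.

n = 4, Σx = 96, Σy = 22, Σxy = 490.5, Σx² = 2418
Sxx = Σx² − (Σx)²/n = 2418 − 2304 = 114
Sxy = Σxy − (Σx)(Σy)/n = 490.5 − 528 = -37.5
b = Sxy/Sxx = -37.5/114 = -0.328947
a = ȳ − b·x̄ = 5.5 − (-0.328947)·24 = 13.394737
ŷ(24) = 13.394737 + (-0.328947)·24 = 5.5
residual = y − ŷ = 5.5 − 5.5 = 0

0.000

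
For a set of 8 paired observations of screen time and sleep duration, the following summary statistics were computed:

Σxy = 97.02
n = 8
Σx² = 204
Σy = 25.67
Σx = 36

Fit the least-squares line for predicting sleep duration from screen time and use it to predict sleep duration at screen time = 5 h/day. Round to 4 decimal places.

2.9886

Sxx = Σx² − (Σx)²/n = 204 − 162 = 42
Sxy = Σxy − (Σx)(Σy)/n = 97.02 − 115.515 = -18.495
b = Sxy/Sxx = -18.495/42 = -0.440357
a = ȳ − b·x̄ = 3.20875 − (-0.440357)·4.5 = 5.190357
ŷ(5) = a + b·5 = 5.190357 + (-0.440357)·5 = 2.988571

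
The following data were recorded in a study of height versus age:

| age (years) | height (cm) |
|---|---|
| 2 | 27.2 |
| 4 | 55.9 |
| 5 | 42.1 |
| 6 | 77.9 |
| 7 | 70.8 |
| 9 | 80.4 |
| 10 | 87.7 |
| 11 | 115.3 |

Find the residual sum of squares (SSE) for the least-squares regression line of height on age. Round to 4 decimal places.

n = 8, Σx = 54, Σy = 557.3, Σxy = 4320.4, Σx² = 432, Σy² = 44167.65
Sxx = Σx² − (Σx)²/n = 432 − 364.5 = 67.5
Sxy = Σxy − (Σx)(Σy)/n = 4320.4 − 3761.775 = 558.625
Syy = Σy² − (Σy)²/n = 44167.65 − 38822.91125 = 5344.73875
b = Sxy/Sxx = 558.625/67.5 = 8.275926
SSE = Syy − b·Sxy = 5344.73875 − 8.275926·558.625 = 721.599630

721.5996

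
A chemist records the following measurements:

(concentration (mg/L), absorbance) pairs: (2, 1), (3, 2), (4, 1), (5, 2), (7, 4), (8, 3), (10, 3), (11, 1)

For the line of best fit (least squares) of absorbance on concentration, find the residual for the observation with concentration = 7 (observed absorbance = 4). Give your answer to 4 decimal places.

1.7881

n = 8, Σx = 50, Σy = 17, Σxy = 115, Σx² = 388
Sxx = Σx² − (Σx)²/n = 388 − 312.5 = 75.5
Sxy = Σxy − (Σx)(Σy)/n = 115 − 106.25 = 8.75
b = Sxy/Sxx = 8.75/75.5 = 0.115894
a = ȳ − b·x̄ = 2.125 − 0.115894·6.25 = 1.400662
ŷ(7) = 1.400662 + 0.115894·7 = 2.211921
residual = y − ŷ = 4 − 2.211921 = 1.788079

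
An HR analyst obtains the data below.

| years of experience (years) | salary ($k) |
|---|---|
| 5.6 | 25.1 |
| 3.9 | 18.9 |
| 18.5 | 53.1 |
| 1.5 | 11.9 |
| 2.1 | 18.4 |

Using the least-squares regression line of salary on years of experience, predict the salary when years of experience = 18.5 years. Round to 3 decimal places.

n = 5, Σx = 31.6, Σy = 127.4, Σxy = 1253.11, Σx² = 395.48
Sxx = Σx² − (Σx)²/n = 395.48 − 199.712 = 195.768
Sxy = Σxy − (Σx)(Σy)/n = 1253.11 − 805.168 = 447.942
b = Sxy/Sxx = 447.942/195.768 = 2.288127
a = ȳ − b·x̄ = 25.48 − 2.288127·6.32 = 11.019039
ŷ(18.5) = a + b·18.5 = 11.019039 + 2.288127·18.5 = 53.349384

53.349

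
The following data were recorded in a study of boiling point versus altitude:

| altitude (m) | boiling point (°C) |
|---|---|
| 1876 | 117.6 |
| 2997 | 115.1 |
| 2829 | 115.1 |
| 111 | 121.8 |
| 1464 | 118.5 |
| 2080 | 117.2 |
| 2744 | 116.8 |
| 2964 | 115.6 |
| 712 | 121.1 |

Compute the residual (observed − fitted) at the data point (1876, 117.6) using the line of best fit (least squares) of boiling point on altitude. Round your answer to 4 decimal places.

n = 9, Σx = 17777, Σy = 1058.8, Σxy = 2071330.8, Σx² = 43808419
Sxx = Σx² − (Σx)²/n = 43808419 − 35113525.444444 = 8694893.555556
Sxy = Σxy − (Σx)(Σy)/n = 2071330.8 − 2091365.288889 = -20034.488889
b = Sxy/Sxx = -20034.488889/8694893.555556 = -0.002304
a = ȳ − b·x̄ = 117.644444 − (-0.002304)·1975.222222 = 122.195687
ŷ(1876) = 122.195687 + (-0.002304)·1876 = 117.873069
residual = y − ŷ = 117.6 − 117.873069 = -0.273069

-0.2731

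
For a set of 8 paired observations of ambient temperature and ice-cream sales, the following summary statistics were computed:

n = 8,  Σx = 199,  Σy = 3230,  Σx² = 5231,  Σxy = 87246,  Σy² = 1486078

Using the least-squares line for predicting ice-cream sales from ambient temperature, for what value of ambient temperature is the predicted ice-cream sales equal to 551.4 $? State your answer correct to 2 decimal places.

Sxx = Σx² − (Σx)²/n = 5231 − 4950.125 = 280.875
Sxy = Σxy − (Σx)(Σy)/n = 87246 − 80346.25 = 6899.75
b = Sxy/Sxx = 6899.75/280.875 = 24.565198
a = ȳ − b·x̄ = 403.75 − 24.565198·24.875 = -207.309301
Set a + b·x = 551.4: x = (551.4 − (-207.309301)) / 24.565198 = 30.885536

30.89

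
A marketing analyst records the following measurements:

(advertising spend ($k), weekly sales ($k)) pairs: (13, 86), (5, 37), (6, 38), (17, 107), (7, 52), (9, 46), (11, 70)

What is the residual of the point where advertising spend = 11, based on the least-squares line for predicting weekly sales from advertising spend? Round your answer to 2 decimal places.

n = 7, Σx = 68, Σy = 436, Σxy = 4898, Σx² = 770
Sxx = Σx² − (Σx)²/n = 770 − 660.571429 = 109.428571
Sxy = Σxy − (Σx)(Σy)/n = 4898 − 4235.428571 = 662.571429
b = Sxy/Sxx = 662.571429/109.428571 = 6.054830
a = ȳ − b·x̄ = 62.285714 − 6.054830·9.714286 = 3.467363
ŷ(11) = 3.467363 + 6.054830·11 = 70.070496
residual = y − ŷ = 70 − 70.070496 = -0.070496

-0.07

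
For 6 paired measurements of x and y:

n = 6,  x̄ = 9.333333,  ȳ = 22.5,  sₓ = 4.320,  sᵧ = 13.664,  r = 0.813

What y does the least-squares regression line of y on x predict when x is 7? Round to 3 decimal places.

b = r · sᵧ/sₓ = 0.813 · 13.664/4.32 = 2.571489
a = ȳ − b·x̄ = 22.5 − 2.571489·9.333333 = -1.500562
ŷ(7) = a + b·7 = -1.500562 + 2.571489·7 = 16.499860

16.500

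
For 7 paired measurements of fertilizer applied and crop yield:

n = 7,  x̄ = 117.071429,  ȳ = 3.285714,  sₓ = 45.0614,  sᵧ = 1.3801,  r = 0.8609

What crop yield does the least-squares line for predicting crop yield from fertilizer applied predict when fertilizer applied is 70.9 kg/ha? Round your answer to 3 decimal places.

b = r · sᵧ/sₓ = 0.8609 · 1.3801/45.0614 = 0.026367
a = ȳ − b·x̄ = 3.285714 − 0.026367·117.071429 = 0.198907
ŷ(70.9) = a + b·70.9 = 0.198907 + 0.026367·70.9 = 2.068318

2.068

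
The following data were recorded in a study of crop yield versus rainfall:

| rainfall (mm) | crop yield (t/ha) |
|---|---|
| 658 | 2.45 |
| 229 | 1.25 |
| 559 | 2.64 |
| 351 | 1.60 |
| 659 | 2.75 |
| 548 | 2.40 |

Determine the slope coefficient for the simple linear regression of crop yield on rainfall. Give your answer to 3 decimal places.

0.003

n = 6, Σx = 3004, Σy = 13.09, Σxy = 7063.16, Σx² = 1655672
Sxx = Σx² − (Σx)²/n = 1655672 − 1504002.666667 = 151669.333333
Sxy = Σxy − (Σx)(Σy)/n = 7063.16 − 6553.726667 = 509.433333
b = Sxy/Sxx = 509.433333/151669.333333 = 0.003359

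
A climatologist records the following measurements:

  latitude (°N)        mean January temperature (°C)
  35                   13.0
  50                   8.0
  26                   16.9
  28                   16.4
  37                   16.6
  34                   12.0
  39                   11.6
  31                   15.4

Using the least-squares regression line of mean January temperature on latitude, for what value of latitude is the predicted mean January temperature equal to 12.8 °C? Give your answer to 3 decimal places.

37.608

n = 8, Σx = 280, Σy = 109.9, Σxy = 3705.6, Σx² = 10192
Sxx = Σx² − (Σx)²/n = 10192 − 9800 = 392
Sxy = Σxy − (Σx)(Σy)/n = 3705.6 − 3846.5 = -140.9
b = Sxy/Sxx = -140.9/392 = -0.359439
a = ȳ − b·x̄ = 13.7375 − (-0.359439)·35 = 26.317857
Set a + b·x = 12.8: x = (12.8 − 26.317857) / (-0.359439) = 37.608233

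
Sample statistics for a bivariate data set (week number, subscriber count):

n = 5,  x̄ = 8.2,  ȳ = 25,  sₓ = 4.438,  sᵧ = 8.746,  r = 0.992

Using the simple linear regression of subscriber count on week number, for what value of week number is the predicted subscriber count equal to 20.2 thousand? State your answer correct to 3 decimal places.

5.745

b = r · sᵧ/sₓ = 0.992 · 8.746/4.438 = 1.954942
a = ȳ − b·x̄ = 25 − 1.954942·8.2 = 8.969477
Set a + b·x = 20.2: x = (20.2 − 8.969477) / 1.954942 = 5.744684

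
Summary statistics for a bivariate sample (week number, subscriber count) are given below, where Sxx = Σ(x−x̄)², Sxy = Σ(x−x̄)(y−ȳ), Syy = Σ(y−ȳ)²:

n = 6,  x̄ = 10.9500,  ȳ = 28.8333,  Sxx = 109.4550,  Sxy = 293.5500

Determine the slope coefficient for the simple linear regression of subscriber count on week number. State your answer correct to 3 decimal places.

2.682

b = Sxy/Sxx = 293.55/109.455 = 2.681924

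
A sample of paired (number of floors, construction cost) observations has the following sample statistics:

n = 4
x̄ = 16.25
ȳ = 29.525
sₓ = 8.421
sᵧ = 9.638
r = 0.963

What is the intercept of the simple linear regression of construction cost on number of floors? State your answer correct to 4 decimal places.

b = r · sᵧ/sₓ = 0.963 · 9.638/8.421 = 1.102172
a = ȳ − b·x̄ = 29.525 − 1.102172·16.25 = 11.614698

11.6147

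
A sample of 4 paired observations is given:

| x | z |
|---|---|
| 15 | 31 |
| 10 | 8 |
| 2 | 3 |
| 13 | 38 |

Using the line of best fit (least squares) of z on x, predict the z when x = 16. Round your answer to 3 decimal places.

35.000

n = 4, Σx = 40, Σy = 80, Σxy = 1045, Σx² = 498
Sxx = Σx² − (Σx)²/n = 498 − 400 = 98
Sxy = Σxy − (Σx)(Σy)/n = 1045 − 800 = 245
b = Sxy/Sxx = 245/98 = 2.5
a = ȳ − b·x̄ = 20 − 2.5·10 = -5
ŷ(16) = a + b·16 = -5 + 2.5·16 = 35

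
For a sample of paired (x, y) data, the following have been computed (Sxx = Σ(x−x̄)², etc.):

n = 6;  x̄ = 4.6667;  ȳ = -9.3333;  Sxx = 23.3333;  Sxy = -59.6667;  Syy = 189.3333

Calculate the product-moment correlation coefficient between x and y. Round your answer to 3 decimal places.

r = Sxy/√(Sxx·Syy) = -59.6667/√(4417.770689) = -59.6667/66.466312 = -0.897698

-0.898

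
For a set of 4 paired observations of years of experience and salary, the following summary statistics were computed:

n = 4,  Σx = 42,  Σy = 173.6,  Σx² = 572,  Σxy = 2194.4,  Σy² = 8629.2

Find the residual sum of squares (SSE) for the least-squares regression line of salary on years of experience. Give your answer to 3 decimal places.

40.864

Sxx = Σx² − (Σx)²/n = 572 − 441 = 131
Sxy = Σxy − (Σx)(Σy)/n = 2194.4 − 1822.8 = 371.6
Syy = Σy² − (Σy)²/n = 8629.2 − 7534.24 = 1094.96
b = Sxy/Sxx = 371.6/131 = 2.836641
SSE = Syy − b·Sxy = 1094.96 − 2.836641·371.6 = 40.864122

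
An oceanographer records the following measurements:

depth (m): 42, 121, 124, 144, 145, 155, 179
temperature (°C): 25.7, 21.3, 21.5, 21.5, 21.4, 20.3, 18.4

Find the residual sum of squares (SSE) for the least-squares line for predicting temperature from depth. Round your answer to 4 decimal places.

1.8493

n = 7, Σx = 910, Σy = 150.1, Σxy = 18961.8, Σx² = 129608, Σy² = 3247.29
Sxx = Σx² − (Σx)²/n = 129608 − 118300 = 11308
Sxy = Σxy − (Σx)(Σy)/n = 18961.8 − 19513 = -551.2
Syy = Σy² − (Σy)²/n = 3247.29 − 3218.572857 = 28.717143
b = Sxy/Sxx = -551.2/11308 = -0.048744
SSE = Syy − b·Sxy = 28.717143 − (-0.048744)·(-551.2) = 1.849311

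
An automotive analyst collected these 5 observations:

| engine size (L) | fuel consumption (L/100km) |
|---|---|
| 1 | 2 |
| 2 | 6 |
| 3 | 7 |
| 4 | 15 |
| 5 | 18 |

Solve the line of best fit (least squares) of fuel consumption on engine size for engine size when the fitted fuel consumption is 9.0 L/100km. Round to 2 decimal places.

2.85

n = 5, Σx = 15, Σy = 48, Σxy = 185, Σx² = 55
Sxx = Σx² − (Σx)²/n = 55 − 45 = 10
Sxy = Σxy − (Σx)(Σy)/n = 185 − 144 = 41
b = Sxy/Sxx = 41/10 = 4.1
a = ȳ − b·x̄ = 9.6 − 4.1·3 = -2.7
Set a + b·x = 9.0: x = (9.0 − (-2.7)) / 4.1 = 2.853659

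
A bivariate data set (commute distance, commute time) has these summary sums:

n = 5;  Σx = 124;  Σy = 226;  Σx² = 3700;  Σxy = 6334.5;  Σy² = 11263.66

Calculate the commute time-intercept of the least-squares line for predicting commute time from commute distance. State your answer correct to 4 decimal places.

Sxx = Σx² − (Σx)²/n = 3700 − 3075.2 = 624.8
Sxy = Σxy − (Σx)(Σy)/n = 6334.5 − 5604.8 = 729.7
b = Sxy/Sxx = 729.7/624.8 = 1.167894
a = ȳ − b·x̄ = 45.2 − 1.167894·24.8 = 16.236236

16.2362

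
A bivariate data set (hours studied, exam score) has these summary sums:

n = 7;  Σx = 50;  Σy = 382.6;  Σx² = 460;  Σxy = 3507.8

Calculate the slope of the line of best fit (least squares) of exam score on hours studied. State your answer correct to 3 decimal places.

Sxx = Σx² − (Σx)²/n = 460 − 357.142857 = 102.857143
Sxy = Σxy − (Σx)(Σy)/n = 3507.8 − 2732.857143 = 774.942857
b = Sxy/Sxx = 774.942857/102.857143 = 7.534167

7.534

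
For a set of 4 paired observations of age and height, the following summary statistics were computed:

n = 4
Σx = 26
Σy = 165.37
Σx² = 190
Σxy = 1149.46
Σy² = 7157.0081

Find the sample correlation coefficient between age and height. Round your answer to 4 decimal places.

0.9092

Sxx = Σx² − (Σx)²/n = 190 − 169 = 21
Sxy = Σxy − (Σx)(Σy)/n = 1149.46 − 1074.905 = 74.555
Syy = Σy² − (Σy)²/n = 7157.0081 − 6836.809225 = 320.198875
r = Sxy/√(Sxx·Syy) = 74.555/√(6724.176375) = 74.555/82.001075 = 0.909195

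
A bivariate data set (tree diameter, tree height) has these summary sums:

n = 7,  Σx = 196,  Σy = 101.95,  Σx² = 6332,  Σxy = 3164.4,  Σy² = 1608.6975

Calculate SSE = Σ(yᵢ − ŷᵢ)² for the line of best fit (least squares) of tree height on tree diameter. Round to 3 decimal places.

Sxx = Σx² − (Σx)²/n = 6332 − 5488 = 844
Sxy = Σxy − (Σx)(Σy)/n = 3164.4 − 2854.6 = 309.8
Syy = Σy² − (Σy)²/n = 1608.6975 − 1484.828929 = 123.868571
b = Sxy/Sxx = 309.8/844 = 0.367062
SSE = Syy − b·Sxy = 123.868571 − 0.367062·309.8 = 10.152884

10.153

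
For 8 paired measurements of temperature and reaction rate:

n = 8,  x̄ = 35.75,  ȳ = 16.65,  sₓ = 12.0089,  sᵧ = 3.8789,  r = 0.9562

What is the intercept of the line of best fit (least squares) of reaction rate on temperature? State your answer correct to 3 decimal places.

b = r · sᵧ/sₓ = 0.9562 · 3.8789/12.0089 = 0.308855
a = ȳ − b·x̄ = 16.65 − 0.308855·35.75 = 5.608448

5.608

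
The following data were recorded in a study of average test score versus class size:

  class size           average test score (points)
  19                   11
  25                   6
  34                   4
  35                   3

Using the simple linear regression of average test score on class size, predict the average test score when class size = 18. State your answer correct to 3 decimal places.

n = 4, Σx = 113, Σy = 24, Σxy = 600, Σx² = 3367
Sxx = Σx² − (Σx)²/n = 3367 − 3192.25 = 174.75
Sxy = Σxy − (Σx)(Σy)/n = 600 − 678 = -78
b = Sxy/Sxx = -78/174.75 = -0.446352
a = ȳ − b·x̄ = 6 − (-0.446352)·28.25 = 18.609442
ŷ(18) = a + b·18 = 18.609442 + (-0.446352)·18 = 10.575107

10.575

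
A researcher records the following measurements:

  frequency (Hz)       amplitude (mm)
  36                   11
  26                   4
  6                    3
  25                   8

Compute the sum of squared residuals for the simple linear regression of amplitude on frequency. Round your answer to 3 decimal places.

n = 4, Σx = 93, Σy = 26, Σxy = 718, Σx² = 2633, Σy² = 210
Sxx = Σx² − (Σx)²/n = 2633 − 2162.25 = 470.75
Sxy = Σxy − (Σx)(Σy)/n = 718 − 604.5 = 113.5
Syy = Σy² − (Σy)²/n = 210 − 169 = 41
b = Sxy/Sxx = 113.5/470.75 = 0.241105
SSE = Syy − b·Sxy = 41 − 0.241105·113.5 = 13.634626

13.635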